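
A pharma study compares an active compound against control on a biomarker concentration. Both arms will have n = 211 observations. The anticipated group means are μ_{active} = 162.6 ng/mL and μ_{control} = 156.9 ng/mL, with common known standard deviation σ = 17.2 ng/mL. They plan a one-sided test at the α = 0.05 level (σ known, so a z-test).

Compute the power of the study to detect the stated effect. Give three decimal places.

Power ≈ 0.961

Standardized effect: d = |μ_{active} − μ_{control}| / σ = |162.6 − 156.9| / 17.2 = 0.3314
Noncentrality parameter: δ = d·√(n/2) = 0.3314 × √(211/2) = 3.4039
Critical value for a one-sided test at α = 0.05: z_α = 1.645.
Power = Φ(δ − 1.645) = Φ(1.759) = 0.9607.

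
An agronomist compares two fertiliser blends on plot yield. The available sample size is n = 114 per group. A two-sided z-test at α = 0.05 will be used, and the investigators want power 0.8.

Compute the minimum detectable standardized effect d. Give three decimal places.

Required noncentrality: δ = z_{0.025} + z_{0.20} = 1.960 + 0.842 = 2.802.
(The second rejection-region term Φ(−δ − z_{α/2}) is negligible and dropped.)
δ = d·√(n/2) ⇒ d = δ/√(n/2) = 2.802/√(114/2) = 0.3711.

d ≈ 0.371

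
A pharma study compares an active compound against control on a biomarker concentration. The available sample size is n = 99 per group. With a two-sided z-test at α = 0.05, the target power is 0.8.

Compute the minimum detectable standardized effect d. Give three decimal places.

d ≈ 0.398

Need Φ(δ − 1.960) = 0.8, so δ = 1.960 + 0.842 = 2.802.
(The second rejection-region term Φ(−δ − z_{α/2}) is negligible and dropped.)
δ = d·√(n/2) ⇒ d = δ/√(n/2) = 2.802/√(99/2) = 0.3982.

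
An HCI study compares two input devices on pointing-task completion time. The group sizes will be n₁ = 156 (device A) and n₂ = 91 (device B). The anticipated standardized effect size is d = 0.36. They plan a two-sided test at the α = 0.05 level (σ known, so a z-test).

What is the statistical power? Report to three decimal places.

Power ≈ 0.779

Noncentrality parameter: δ = d / √(1/n₁ + 1/n₂) = 0.36 / √(1/156 + 1/91) = 2.7292
Critical value for a two-sided test at α = 0.05: z_{α/2} = 1.960.
Power = Φ(δ − 1.960) + Φ(−δ − 1.960) = Φ(0.769) + Φ(-4.689) = 0.7791 + 0.0000 = 0.7791.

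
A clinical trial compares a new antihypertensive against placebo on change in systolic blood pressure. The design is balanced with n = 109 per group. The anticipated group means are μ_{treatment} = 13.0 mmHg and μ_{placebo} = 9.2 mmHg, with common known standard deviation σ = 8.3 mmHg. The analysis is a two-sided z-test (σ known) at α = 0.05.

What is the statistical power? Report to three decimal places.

Power ≈ 0.922

Standardized effect: d = |μ_{treatment} − μ_{placebo}| / σ = |13.0 − 9.2| / 8.3 = 0.4578
Noncentrality parameter: δ = d·√(n/2) = 0.4578 × √(109/2) = 3.3799
Critical value for a two-sided test at α = 0.05: z_{α/2} = 1.960.
Power = Φ(δ − 1.960) + Φ(−δ − 1.960) = Φ(1.420) + Φ(-5.340) = 0.9222 + 0.0000 = 0.9222.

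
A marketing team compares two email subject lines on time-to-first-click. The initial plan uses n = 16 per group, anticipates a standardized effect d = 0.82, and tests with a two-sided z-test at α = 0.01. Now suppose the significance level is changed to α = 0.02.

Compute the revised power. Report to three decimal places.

Power ≈ 0.497

δ = d·√(n/2) = 0.82 × √(16/2) = 2.3193 (unchanged). New critical value: z_{0.01} = 2.326.
Revised power = Φ(δ − 2.326) + Φ(−δ − 2.326) = Φ(-0.007) + Φ(-4.646) = 0.4972 + 0.0000 = 0.4972.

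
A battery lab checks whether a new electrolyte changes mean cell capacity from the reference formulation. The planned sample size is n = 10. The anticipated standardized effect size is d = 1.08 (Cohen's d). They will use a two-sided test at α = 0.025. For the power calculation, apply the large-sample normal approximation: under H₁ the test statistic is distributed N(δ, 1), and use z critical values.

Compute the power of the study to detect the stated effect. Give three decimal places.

Power ≈ 0.880

Noncentrality parameter: δ = d·√n = 1.08 × √10 = 3.4153
Two-sided α = 0.025 → critical value z_{0.0125} = 2.241.
Power = Φ(δ − 2.241) + Φ(−δ − 2.241) = Φ(1.174) + Φ(-5.657) = 0.8798 + 0.0000 = 0.8798.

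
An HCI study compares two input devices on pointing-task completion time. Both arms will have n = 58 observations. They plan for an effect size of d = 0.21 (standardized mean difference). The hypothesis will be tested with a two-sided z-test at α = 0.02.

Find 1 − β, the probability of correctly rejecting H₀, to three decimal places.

Power ≈ 0.116

Noncentrality parameter: δ = d·√(n/2) = 0.21 × √(58/2) = 1.1309
Critical value for a two-sided test at α = 0.02: z_{α/2} = 2.326.
Power = Φ(δ − 2.326) + Φ(−δ − 2.326) = Φ(-1.195) + Φ(-3.457) = 0.1160 + 0.0003 = 0.1162.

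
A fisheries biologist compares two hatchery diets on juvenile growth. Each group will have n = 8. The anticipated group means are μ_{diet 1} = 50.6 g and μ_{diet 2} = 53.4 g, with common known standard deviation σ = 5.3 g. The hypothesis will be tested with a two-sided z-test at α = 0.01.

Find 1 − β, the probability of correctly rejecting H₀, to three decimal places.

Standardized effect: d = |μ_{diet 1} − μ_{diet 2}| / σ = |50.6 − 53.4| / 5.3 = 0.5283
Noncentrality parameter: δ = d·√(n/2) = 0.5283 × √(8/2) = 1.0566
Two-sided α = 0.01 → critical value z_{0.005} = 2.576.
Power = Φ(δ − 2.576) + Φ(−δ − 2.576) = Φ(-1.519) + Φ(-3.632) = 0.0644 + 0.0001 = 0.0645.

Power ≈ 0.064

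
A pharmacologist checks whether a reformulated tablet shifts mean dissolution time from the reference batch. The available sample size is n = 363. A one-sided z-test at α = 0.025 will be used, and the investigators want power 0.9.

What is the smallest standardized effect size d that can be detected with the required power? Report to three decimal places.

Required noncentrality: δ = z_{0.025} + z_{0.10} = 1.960 + 1.282 = 3.242.
δ = d·√n ⇒ d = δ/√n = 3.242/√363 = 0.1701.

d ≈ 0.170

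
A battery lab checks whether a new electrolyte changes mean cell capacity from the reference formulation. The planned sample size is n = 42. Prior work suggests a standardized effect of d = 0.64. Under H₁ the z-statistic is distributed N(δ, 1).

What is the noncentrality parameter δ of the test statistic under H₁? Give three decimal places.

δ ≈ 4.148

The noncentrality parameter scales effect size by the design's sample-size factor: δ = d·√n = 0.64 × √42 = 4.1477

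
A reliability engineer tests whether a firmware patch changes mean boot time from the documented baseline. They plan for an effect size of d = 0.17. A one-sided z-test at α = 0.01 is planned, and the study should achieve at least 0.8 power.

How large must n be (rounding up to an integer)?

n = 348

For power 0.8 need Φ(δ − z_{0.01}) = 0.8, so δ = z_{0.01} + z_{0.20} = 2.326 + 0.842 = 3.168.
δ = d·√n ⇒ n = (δ/d)² = (3.168 / 0.17)² = 347.27.
Round up to the next whole unit.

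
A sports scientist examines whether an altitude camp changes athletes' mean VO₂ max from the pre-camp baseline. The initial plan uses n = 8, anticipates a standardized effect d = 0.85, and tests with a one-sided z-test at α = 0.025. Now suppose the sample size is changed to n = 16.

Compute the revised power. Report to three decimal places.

With n = 16: δ = d·√n = 0.85 × √16 = 3.4000. Critical value z_{0.025} = 1.960.
Revised power = P(Z > 1.960 − δ) = Φ(1.440) = 0.9251.

Power ≈ 0.925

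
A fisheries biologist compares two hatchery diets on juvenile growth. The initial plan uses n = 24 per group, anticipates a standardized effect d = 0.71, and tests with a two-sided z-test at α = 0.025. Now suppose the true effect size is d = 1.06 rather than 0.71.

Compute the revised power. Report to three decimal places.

With d = 1.06: δ = d·√(n/2) = 1.06 × √(24/2) = 3.6719. Critical value z_{0.0125} = 2.241.
Revised power = Φ(δ − 2.241) + Φ(−δ − 2.241) = Φ(1.431) + Φ(-5.913) = 0.9237 + 0.0000 = 0.9237.

Power ≈ 0.924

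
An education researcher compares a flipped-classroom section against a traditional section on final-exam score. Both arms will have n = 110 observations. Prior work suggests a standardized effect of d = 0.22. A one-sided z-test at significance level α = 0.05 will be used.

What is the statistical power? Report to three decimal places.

Power ≈ 0.495

Noncentrality parameter: δ = d·√(n/2) = 0.22 × √(110/2) = 1.6316
One-sided α = 0.05 → critical value z_{0.05} = 1.645.
Power = P(Z > 1.645 − δ) = Φ(-0.013) = 0.4947.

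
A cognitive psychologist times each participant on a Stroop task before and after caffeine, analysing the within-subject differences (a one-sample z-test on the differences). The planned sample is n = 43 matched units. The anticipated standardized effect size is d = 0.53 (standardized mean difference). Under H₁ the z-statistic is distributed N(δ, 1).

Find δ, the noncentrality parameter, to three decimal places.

The noncentrality parameter scales effect size by the design's sample-size factor: δ = d·√n = 0.53 × √43 = 3.4754

δ ≈ 3.475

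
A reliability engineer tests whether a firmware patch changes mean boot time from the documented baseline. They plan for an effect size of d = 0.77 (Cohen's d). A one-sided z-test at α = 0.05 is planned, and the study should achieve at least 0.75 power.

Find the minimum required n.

n = 10

Set Φ(δ − 1.645) = 0.75; then δ − 1.645 = Φ⁻¹(0.75) = 0.674, giving δ = 2.319.
δ = d·√n ⇒ n = (δ/d)² = (2.319 / 0.77)² = 9.07.
Rounding up, n = 10.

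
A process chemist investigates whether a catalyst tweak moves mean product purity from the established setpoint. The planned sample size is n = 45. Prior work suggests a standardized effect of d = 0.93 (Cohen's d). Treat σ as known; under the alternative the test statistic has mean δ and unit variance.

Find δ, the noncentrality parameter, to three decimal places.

δ ≈ 6.239

δ = d·√n = 0.93 × √45 = 6.2386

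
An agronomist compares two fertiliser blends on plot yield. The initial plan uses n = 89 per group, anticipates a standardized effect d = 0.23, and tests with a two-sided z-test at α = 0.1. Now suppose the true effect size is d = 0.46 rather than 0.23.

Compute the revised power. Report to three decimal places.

Power ≈ 0.923

With d = 0.46: δ = d·√(n/2) = 0.46 × √(89/2) = 3.0686. Critical value z_{0.05} = 1.645.
Revised power = Φ(δ − 1.645) + Φ(−δ − 1.645) = Φ(1.424) + Φ(-4.713) = 0.9227 + 0.0000 = 0.9227.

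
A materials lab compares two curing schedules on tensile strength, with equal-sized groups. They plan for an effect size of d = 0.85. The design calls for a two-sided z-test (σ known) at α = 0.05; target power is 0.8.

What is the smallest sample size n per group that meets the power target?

n = 22 per group

For power 0.8 need Φ(δ − z_{0.025}) = 0.8, so δ = z_{0.025} + z_{0.20} = 1.960 + 0.842 = 2.802.
(For δ > 0 the lower-tail rejection region contributes negligibly to power, so the one-term inversion is standard.)
δ = d·√(n/2) ⇒ n = 2(δ/d)² = 2 × (2.802 / 0.85)² = 21.73.
Round up to the next whole unit.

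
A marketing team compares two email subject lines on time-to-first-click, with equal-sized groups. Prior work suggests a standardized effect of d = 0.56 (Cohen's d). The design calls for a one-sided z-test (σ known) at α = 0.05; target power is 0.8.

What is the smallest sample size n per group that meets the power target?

For power 0.8 need Φ(δ − z_{0.05}) = 0.8, so δ = z_{0.05} + z_{0.20} = 1.645 + 0.842 = 2.486.
δ = d·√(n/2) ⇒ n = 2(δ/d)² = 2 × (2.486 / 0.56)² = 39.43.
Rounding up, n = 40 per group.

n = 40 per group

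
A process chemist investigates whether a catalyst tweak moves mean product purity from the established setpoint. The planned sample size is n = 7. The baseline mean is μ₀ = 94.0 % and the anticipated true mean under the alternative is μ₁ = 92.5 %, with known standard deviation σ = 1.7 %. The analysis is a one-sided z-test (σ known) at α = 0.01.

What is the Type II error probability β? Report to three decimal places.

Standardized effect: d = |μ₁ − μ₀| / σ = |92.5 − 94.0| / 1.7 = 0.8824
Noncentrality parameter: δ = d·√n = 0.8824 × √7 = 2.3345
One-sided α = 0.01 → critical value z_{0.01} = 2.326.
Power = P(Z > 2.326 − δ) = Φ(0.008) = 0.5032.
Type II error: β = 1 − power = 1 − 0.5032 = 0.4968.

β ≈ 0.497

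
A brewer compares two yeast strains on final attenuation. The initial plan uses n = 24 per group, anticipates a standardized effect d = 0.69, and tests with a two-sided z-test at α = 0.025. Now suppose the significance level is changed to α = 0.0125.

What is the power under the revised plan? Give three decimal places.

δ = d·√(n/2) = 0.69 × √(24/2) = 2.3902 (unchanged). New critical value: z_{0.0063} = 2.498.
Revised power = Φ(δ − 2.498) + Φ(−δ − 2.498) = Φ(-0.107) + Φ(-4.888) = 0.4572 + 0.0000 = 0.4572.

Power ≈ 0.457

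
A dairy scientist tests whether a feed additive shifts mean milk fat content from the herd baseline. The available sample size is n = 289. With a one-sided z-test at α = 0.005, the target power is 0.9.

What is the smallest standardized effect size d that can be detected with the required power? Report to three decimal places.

d ≈ 0.227

Need Φ(δ − 2.576) = 0.9, so δ = 2.576 + 1.282 = 3.857.
δ = d·√n ⇒ d = δ/√n = 3.857/√289 = 0.2269.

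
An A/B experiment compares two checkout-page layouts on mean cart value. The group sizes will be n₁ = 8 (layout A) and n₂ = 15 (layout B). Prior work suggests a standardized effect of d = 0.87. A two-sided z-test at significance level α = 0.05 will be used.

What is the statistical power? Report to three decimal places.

Noncentrality parameter: δ = d / √(1/n₁ + 1/n₂) = 0.87 / √(1/8 + 1/15) = 1.9872
Critical value for a two-sided test at α = 0.05: z_{α/2} = 1.960.
Power = Φ(δ − 1.960) + Φ(−δ − 1.960) = Φ(0.027) + Φ(-3.947) = 0.5109 + 0.0000 = 0.5109.

Power ≈ 0.511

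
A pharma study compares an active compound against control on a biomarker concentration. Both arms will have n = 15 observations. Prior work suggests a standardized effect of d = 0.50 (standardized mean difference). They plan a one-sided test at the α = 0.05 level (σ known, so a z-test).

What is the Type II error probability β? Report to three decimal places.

β ≈ 0.609

Noncentrality parameter: δ = d·√(n/2) = 0.50 × √(15/2) = 1.3693
Critical value for a one-sided test at α = 0.05: z_α = 1.645.
Power = Φ(δ − 1.645) = Φ(-0.276) = 0.3914.
Type II error: β = 1 − power = 1 − 0.3914 = 0.6086.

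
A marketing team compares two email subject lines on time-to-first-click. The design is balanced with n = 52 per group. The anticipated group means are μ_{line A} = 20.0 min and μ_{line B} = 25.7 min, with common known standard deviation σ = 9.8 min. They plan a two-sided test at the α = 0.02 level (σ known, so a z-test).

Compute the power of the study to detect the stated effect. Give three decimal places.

Standardized effect: d = |μ_{line A} − μ_{line B}| / σ = |20.0 − 25.7| / 9.8 = 0.5816
Noncentrality parameter: δ = d·√(n/2) = 0.5816 × √(52/2) = 2.9658
Two-sided α = 0.02 → critical value z_{0.01} = 2.326.
Power = Φ(δ − 2.326) + Φ(−δ − 2.326) = Φ(0.639) + Φ(-5.292) = 0.7387 + 0.0000 = 0.7387.

Power ≈ 0.739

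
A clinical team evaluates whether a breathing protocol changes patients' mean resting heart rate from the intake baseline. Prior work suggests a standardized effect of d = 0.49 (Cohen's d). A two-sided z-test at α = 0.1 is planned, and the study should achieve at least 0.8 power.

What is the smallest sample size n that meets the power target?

n = 26

Set Φ(δ − 1.645) = 0.8; then δ − 1.645 = Φ⁻¹(0.8) = 0.842, giving δ = 2.486.
(For δ > 0 the lower-tail rejection region contributes negligibly to power, so the one-term inversion is standard.)
δ = d·√n ⇒ n = (δ/d)² = (2.486 / 0.49)² = 25.75.
Rounding up, n = 26.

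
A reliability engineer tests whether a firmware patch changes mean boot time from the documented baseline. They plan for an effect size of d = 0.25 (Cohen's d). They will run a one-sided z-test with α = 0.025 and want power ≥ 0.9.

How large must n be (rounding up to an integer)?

n = 169

Set Φ(δ − 1.960) = 0.9; then δ − 1.960 = Φ⁻¹(0.9) = 1.282, giving δ = 3.242.
δ = d·√n ⇒ n = (δ/d)² = (3.242 / 0.25)² = 168.12.
Round up to the next whole unit.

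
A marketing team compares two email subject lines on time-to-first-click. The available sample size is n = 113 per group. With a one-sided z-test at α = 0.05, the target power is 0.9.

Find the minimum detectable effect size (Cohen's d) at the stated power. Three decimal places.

Need Φ(δ − 1.645) = 0.9, so δ = 1.645 + 1.282 = 2.926.
δ = d·√(n/2) ⇒ d = δ/√(n/2) = 2.926/√(113/2) = 0.3893.

d ≈ 0.389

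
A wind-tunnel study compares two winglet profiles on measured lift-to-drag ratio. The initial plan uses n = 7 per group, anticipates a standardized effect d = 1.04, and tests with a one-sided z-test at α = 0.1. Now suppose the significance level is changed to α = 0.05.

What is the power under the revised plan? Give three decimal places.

Power ≈ 0.618

δ = d·√(n/2) = 1.04 × √(7/2) = 1.9457 (unchanged). New critical value: z_{0.05} = 1.645.
Revised power = Φ(δ − 1.645) = Φ(0.301) = 0.6182.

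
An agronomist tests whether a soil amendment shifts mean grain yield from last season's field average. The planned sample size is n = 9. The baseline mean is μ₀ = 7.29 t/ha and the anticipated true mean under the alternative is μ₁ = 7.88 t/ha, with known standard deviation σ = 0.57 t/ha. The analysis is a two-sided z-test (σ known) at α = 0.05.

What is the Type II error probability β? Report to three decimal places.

β ≈ 0.126

Standardized effect: d = |μ₁ − μ₀| / σ = |7.88 − 7.29| / 0.57 = 1.0351
Noncentrality parameter: λ = d·√n = 1.0351 × √9 = 3.1053
Two-sided α = 0.05 → critical value z_{0.025} = 1.960.
Power = Φ(λ − 1.960) + Φ(−λ − 1.960) = Φ(1.145) + Φ(-5.065) = 0.8740 + 0.0000 = 0.8740.
Type II error: β = 1 − power = 1 − 0.8740 = 0.1260.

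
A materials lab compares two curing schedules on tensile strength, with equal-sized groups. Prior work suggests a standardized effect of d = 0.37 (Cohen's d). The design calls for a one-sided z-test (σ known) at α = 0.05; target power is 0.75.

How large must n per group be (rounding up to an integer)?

n = 79 per group

For power 0.75 need Φ(δ − z_{0.05}) = 0.75, so δ = z_{0.05} + z_{0.25} = 1.645 + 0.674 = 2.319.
δ = d·√(n/2) ⇒ n = 2(δ/d)² = 2 × (2.319 / 0.37)² = 78.59.
Round up to the next whole unit.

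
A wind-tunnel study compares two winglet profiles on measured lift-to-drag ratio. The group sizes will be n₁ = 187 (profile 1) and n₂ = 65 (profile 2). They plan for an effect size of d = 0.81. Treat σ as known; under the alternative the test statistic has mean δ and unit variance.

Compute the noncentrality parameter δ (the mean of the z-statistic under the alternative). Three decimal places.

δ ≈ 5.626

δ = d / √(1/n₁ + 1/n₂) = 0.81 / √(1/187 + 1/65) = 5.6255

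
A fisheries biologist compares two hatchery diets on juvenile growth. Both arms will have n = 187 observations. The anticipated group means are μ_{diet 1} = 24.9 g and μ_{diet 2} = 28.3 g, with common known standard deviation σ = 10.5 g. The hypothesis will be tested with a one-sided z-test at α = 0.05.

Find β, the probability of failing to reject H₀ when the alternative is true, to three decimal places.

Standardized effect: d = |μ_{diet 1} − μ_{diet 2}| / σ = |24.9 − 28.3| / 10.5 = 0.3238
Noncentrality parameter: λ = d·√(n/2) = 0.3238 × √(187/2) = 3.1311
One-sided α = 0.05 → critical value z_{0.05} = 1.645.
Power = Φ(λ − 1.645) = Φ(1.486) = 0.9314.
Type II error: β = 1 − power = 1 − 0.9314 = 0.0686.

β ≈ 0.069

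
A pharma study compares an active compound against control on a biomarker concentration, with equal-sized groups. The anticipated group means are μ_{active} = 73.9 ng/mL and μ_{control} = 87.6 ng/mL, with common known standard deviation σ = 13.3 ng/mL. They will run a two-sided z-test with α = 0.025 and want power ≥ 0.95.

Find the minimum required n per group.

Standardized effect: d = |μ_{active} − μ_{control}| / σ = |73.9 − 87.6| / 13.3 = 1.0301
Set Φ(δ − 2.241) = 0.95; then δ − 2.241 = Φ⁻¹(0.95) = 1.645, giving δ = 3.886.
(For δ > 0 the lower-tail rejection region contributes negligibly to power, so the one-term inversion is standard.)
δ = d·√(n/2) ⇒ n = 2(δ/d)² = 2 × (3.886 / 1.0301)² = 28.47.
Round up to the next whole unit.

n = 29 per group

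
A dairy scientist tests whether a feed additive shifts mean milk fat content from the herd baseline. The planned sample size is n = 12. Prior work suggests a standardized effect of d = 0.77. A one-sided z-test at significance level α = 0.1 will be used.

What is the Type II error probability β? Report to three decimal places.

Noncentrality parameter: δ = d·√n = 0.77 × √12 = 2.6674
Critical value for a one-sided test at α = 0.1: z_α = 1.282.
Power = Φ(δ − 1.282) = Φ(1.386) = 0.9171.
Type II error: β = 1 − power = 1 − 0.9171 = 0.0829.

β ≈ 0.083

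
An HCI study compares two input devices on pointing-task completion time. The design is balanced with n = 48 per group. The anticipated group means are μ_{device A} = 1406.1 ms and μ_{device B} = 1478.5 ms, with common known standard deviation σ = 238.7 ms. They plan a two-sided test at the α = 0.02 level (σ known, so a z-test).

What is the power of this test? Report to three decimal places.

Standardized effect: d = |μ_{device A} − μ_{device B}| / σ = |1406.1 − 1478.5| / 238.7 = 0.3033
Noncentrality parameter: δ = d·√(n/2) = 0.3033 × √(48/2) = 1.4859
Two-sided α = 0.02 → critical value z_{0.01} = 2.326.
Power = Φ(δ − 2.326) + Φ(−δ − 2.326) = Φ(-0.840) + Φ(-3.812) = 0.2003 + 0.0001 = 0.2004.

Power ≈ 0.200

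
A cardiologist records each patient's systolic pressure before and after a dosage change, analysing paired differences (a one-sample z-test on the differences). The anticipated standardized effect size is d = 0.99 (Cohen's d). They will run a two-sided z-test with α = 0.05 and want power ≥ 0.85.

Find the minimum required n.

Set Φ(δ − 1.960) = 0.85; then δ − 1.960 = Φ⁻¹(0.85) = 1.036, giving δ = 2.996.
(Ignoring the negligible lower-tail rejection probability gives the usual closed-form inversion.)
δ = d·√n ⇒ n = (δ/d)² = (2.996 / 0.99)² = 9.16.
Round up to the next whole unit.

n = 10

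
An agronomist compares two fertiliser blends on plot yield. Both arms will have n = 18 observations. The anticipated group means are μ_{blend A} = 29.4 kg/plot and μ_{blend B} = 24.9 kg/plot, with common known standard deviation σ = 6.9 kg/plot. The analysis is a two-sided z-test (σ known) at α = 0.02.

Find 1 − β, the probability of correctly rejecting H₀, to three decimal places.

Standardized effect: d = |μ_{blend A} − μ_{blend B}| / σ = |29.4 − 24.9| / 6.9 = 0.6522
Noncentrality parameter: δ = d·√(n/2) = 0.6522 × √(18/2) = 1.9565
Two-sided α = 0.02 → critical value z_{0.01} = 2.326.
Power = Φ(δ − 2.326) + Φ(−δ − 2.326) = Φ(-0.370) + Φ(-4.283) = 0.3558 + 0.0000 = 0.3558.

Power ≈ 0.356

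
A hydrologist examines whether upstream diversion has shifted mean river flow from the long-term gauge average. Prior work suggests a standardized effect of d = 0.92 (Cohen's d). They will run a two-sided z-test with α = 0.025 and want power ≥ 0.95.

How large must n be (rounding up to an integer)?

n = 18

For power 0.95 need Φ(δ − z_{0.0125}) = 0.95, so δ = z_{0.0125} + z_{0.05} = 2.241 + 1.645 = 3.886.
(Ignoring the negligible lower-tail rejection probability gives the usual closed-form inversion.)
δ = d·√n ⇒ n = (δ/d)² = (3.886 / 0.92)² = 17.84.
Round up to the next whole unit.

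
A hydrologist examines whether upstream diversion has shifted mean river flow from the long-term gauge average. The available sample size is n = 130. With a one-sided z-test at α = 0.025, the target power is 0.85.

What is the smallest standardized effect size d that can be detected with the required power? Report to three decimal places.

Need Φ(δ − 1.960) = 0.85, so δ = 1.960 + 1.036 = 2.996.
δ = d·√n ⇒ d = δ/√n = 2.996/√130 = 0.2628.

d ≈ 0.263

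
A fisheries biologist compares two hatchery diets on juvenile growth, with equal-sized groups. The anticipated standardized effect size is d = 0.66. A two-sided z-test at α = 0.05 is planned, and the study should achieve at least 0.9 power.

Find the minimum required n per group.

n = 49 per group

For power 0.9 need Φ(δ − z_{0.025}) = 0.9, so δ = z_{0.025} + z_{0.10} = 1.960 + 1.282 = 3.242.
(The Φ(−δ − z_{α/2}) term is vanishingly small for δ > 0 and is dropped in the standard sample-size formula.)
δ = d·√(n/2) ⇒ n = 2(δ/d)² = 2 × (3.242 / 0.66)² = 48.24.
Round up to the next whole unit.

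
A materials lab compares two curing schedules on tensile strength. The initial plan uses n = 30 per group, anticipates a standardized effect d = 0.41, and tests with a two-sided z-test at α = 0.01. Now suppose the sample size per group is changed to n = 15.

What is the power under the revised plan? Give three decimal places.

Power ≈ 0.073

With n = 15 per group: δ = d·√(n/2) = 0.41 × √(15/2) = 1.1228. Critical value z_{0.005} = 2.576.
Revised power = Φ(δ − 2.576) + Φ(−δ − 2.576) = Φ(-1.453) + Φ(-3.699) = 0.0731 + 0.0001 = 0.0732.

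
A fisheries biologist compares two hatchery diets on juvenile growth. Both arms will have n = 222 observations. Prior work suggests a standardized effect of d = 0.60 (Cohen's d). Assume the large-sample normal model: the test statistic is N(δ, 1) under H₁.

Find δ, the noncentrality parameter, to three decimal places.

δ ≈ 6.321

The noncentrality parameter scales effect size by the design's sample-size factor: δ = d·√(n/2) = 0.60 × √(222/2) = 6.3214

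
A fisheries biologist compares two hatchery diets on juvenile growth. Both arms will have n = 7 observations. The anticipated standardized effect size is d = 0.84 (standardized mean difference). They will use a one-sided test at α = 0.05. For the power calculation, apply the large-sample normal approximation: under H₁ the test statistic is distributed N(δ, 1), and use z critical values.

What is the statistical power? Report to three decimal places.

Power ≈ 0.471

Noncentrality parameter: δ = d·√(n/2) = 0.84 × √(7/2) = 1.5715
Critical value for a one-sided test at α = 0.05: z_α = 1.645.
Power = Φ(δ − 1.645) = Φ(-0.073) = 0.4708.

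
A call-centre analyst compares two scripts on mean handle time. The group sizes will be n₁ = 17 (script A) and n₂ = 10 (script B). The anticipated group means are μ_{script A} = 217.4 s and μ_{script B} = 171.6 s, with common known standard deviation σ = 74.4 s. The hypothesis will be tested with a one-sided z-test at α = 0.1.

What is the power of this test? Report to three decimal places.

Power ≈ 0.604

Standardized effect: d = |μ_{script A} − μ_{script B}| / σ = |217.4 − 171.6| / 74.4 = 0.6156
Noncentrality parameter: δ = d / √(1/n₁ + 1/n₂) = 0.6156 / √(1/17 + 1/10) = 1.5447
Critical value for a one-sided test at α = 0.1: z_α = 1.282.
Power = P(Z > 1.282 − δ) = Φ(0.263) = 0.6038.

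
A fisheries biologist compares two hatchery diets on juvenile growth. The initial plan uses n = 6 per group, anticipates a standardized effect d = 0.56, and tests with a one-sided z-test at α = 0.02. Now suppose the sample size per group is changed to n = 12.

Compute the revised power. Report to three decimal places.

With n = 12 per group: δ = d·√(n/2) = 0.56 × √(12/2) = 1.3717. Critical value z_{0.02} = 2.054.
Revised power = Φ(δ − 2.054) = Φ(-0.682) = 0.2476.

Power ≈ 0.248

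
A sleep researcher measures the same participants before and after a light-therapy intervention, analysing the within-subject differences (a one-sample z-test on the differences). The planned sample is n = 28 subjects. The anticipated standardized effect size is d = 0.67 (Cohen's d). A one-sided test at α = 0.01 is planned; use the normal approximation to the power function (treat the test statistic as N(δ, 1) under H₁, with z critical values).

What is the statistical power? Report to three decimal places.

Noncentrality parameter: λ = d·√n = 0.67 × √28 = 3.5453
One-sided α = 0.01 → critical value z_{0.01} = 2.326.
Power = P(Z > 2.326 − λ) = Φ(1.219) = 0.8886.

Power ≈ 0.889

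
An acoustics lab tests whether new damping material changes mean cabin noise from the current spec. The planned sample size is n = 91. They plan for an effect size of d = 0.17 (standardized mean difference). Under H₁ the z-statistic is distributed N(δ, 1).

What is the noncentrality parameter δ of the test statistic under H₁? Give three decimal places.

δ = d·√n = 0.17 × √91 = 1.6217

δ ≈ 1.622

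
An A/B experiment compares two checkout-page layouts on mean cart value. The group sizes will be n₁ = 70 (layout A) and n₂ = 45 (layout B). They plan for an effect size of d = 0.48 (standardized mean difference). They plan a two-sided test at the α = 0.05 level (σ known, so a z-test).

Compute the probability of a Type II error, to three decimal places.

Noncentrality parameter: δ = d / √(1/n₁ + 1/n₂) = 0.48 / √(1/70 + 1/45) = 2.5122
Critical value for a two-sided test at α = 0.05: z_{α/2} = 1.960.
Power = Φ(δ − 1.960) + Φ(−δ − 1.960) = Φ(0.552) + Φ(-4.472) = 0.7096 + 0.0000 = 0.7096.
Type II error: β = 1 − power = 1 − 0.7096 = 0.2904.

β ≈ 0.290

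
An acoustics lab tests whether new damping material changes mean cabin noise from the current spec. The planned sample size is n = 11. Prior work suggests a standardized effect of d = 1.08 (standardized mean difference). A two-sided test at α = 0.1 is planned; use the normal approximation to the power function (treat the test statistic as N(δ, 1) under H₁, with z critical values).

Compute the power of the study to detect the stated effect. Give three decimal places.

Power ≈ 0.974

Noncentrality parameter: δ = d·√n = 1.08 × √11 = 3.5820
Critical value for a two-sided test at α = 0.1: z_{α/2} = 1.645.
Power = Φ(δ − 1.645) + Φ(−δ − 1.645) = Φ(1.937) + Φ(-5.227) = 0.9736 + 0.0000 = 0.9736.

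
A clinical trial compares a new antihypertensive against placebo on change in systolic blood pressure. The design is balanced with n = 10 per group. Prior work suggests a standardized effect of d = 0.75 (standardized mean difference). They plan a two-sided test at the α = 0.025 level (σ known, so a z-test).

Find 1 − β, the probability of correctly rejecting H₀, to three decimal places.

Power ≈ 0.286

Noncentrality parameter: δ = d·√(n/2) = 0.75 × √(10/2) = 1.6771
Critical value for a two-sided test at α = 0.025: z_{α/2} = 2.241.
Power = Φ(δ − 2.241) + Φ(−δ − 2.241) = Φ(-0.564) + Φ(-3.918) = 0.2863 + 0.0000 = 0.2863.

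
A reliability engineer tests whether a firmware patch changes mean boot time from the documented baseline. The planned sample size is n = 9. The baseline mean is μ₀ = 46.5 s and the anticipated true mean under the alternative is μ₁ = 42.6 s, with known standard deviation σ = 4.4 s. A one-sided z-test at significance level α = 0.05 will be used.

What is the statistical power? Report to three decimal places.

Standardized effect: d = |μ₁ − μ₀| / σ = |42.6 − 46.5| / 4.4 = 0.8864
Noncentrality parameter: δ = d·√n = 0.8864 × √9 = 2.6591
Critical value for a one-sided test at α = 0.05: z_α = 1.645.
Power = Φ(δ − 1.645) = Φ(1.014) = 0.8448.

Power ≈ 0.845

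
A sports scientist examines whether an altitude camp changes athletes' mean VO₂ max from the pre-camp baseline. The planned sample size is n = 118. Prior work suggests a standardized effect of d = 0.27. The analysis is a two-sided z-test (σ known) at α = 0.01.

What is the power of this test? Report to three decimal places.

Noncentrality parameter: δ = d·√n = 0.27 × √118 = 2.9330
Critical value for a two-sided test at α = 0.01: z_{α/2} = 2.576.
Power = Φ(δ − 2.576) + Φ(−δ − 2.576) = Φ(0.357) + Φ(-5.509) = 0.6395 + 0.0000 = 0.6395.

Power ≈ 0.639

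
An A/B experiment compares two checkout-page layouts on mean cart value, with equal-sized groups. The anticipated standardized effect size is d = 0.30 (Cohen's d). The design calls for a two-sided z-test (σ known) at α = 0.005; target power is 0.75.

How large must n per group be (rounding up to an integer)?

For power 0.75 need Φ(δ − z_{0.0025}) = 0.75, so δ = z_{0.0025} + z_{0.25} = 2.807 + 0.674 = 3.482.
(The Φ(−δ − z_{α/2}) term is vanishingly small for δ > 0 and is dropped in the standard sample-size formula.)
δ = d·√(n/2) ⇒ n = 2(δ/d)² = 2 × (3.482 / 0.30)² = 269.36.
Rounding up, n = 270 per group.

n = 270 per group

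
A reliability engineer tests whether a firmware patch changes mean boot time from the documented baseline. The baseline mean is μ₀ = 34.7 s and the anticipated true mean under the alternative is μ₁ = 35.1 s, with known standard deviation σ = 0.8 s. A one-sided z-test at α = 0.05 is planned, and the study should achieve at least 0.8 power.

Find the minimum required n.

n = 25

Standardized effect: d = |μ₁ − μ₀| / σ = |35.1 − 34.7| / 0.8 = 0.5000
Set Φ(δ − 1.645) = 0.8; then δ − 1.645 = Φ⁻¹(0.8) = 0.842, giving δ = 2.486.
δ = d·√n ⇒ n = (δ/d)² = (2.486 / 0.5000)² = 24.73.
Rounding up, n = 25.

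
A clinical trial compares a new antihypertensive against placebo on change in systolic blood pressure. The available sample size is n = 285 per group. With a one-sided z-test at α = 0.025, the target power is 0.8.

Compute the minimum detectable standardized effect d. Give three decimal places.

d ≈ 0.235

Need Φ(δ − 1.960) = 0.8, so δ = 1.960 + 0.842 = 2.802.
δ = d·√(n/2) ⇒ d = δ/√(n/2) = 2.802/√(285/2) = 0.2347.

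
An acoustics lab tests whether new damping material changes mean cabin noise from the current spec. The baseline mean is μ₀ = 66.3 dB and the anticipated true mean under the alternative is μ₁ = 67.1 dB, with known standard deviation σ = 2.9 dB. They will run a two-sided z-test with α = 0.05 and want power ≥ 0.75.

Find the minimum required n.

Standardized effect: d = |μ₁ − μ₀| / σ = |67.1 − 66.3| / 2.9 = 0.2759
Set Φ(δ − 1.960) = 0.75; then δ − 1.960 = Φ⁻¹(0.75) = 0.674, giving δ = 2.634.
(Ignoring the negligible lower-tail rejection probability gives the usual closed-form inversion.)
δ = d·√n ⇒ n = (δ/d)² = (2.634 / 0.2759)² = 91.20.
Rounding up, n = 92.

n = 92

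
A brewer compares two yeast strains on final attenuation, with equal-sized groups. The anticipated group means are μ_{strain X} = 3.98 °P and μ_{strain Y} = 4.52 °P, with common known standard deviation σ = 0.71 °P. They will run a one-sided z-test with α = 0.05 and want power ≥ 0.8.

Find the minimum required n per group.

Standardized effect: d = |μ_{strain X} − μ_{strain Y}| / σ = |3.98 − 4.52| / 0.71 = 0.7606
For power 0.8 need Φ(δ − z_{0.05}) = 0.8, so δ = z_{0.05} + z_{0.20} = 1.645 + 0.842 = 2.486.
δ = d·√(n/2) ⇒ n = 2(δ/d)² = 2 × (2.486 / 0.7606)² = 21.38.
Round up to the next whole unit.

n = 22 per group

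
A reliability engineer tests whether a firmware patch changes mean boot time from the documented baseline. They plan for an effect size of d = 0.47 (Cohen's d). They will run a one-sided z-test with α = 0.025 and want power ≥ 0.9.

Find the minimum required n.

For power 0.9 need Φ(δ − z_{0.025}) = 0.9, so δ = z_{0.025} + z_{0.10} = 1.960 + 1.282 = 3.242.
δ = d·√n ⇒ n = (δ/d)² = (3.242 / 0.47)² = 47.57.
Rounding up, n = 48.

n = 48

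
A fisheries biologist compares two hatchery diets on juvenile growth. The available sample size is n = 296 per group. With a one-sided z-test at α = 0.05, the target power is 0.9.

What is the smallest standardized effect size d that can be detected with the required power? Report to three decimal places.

Required noncentrality: δ = z_{0.05} + z_{0.10} = 1.645 + 1.282 = 2.926.
δ = d·√(n/2) ⇒ d = δ/√(n/2) = 2.926/√(296/2) = 0.2405.

d ≈ 0.241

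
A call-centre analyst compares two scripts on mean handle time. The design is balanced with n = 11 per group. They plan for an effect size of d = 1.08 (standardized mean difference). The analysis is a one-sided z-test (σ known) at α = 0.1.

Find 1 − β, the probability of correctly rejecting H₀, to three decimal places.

Power ≈ 0.895

Noncentrality parameter: δ = d·√(n/2) = 1.08 × √(11/2) = 2.5328
Critical value for a one-sided test at α = 0.1: z_α = 1.282.
Power = P(Z > 1.282 − δ) = Φ(1.251) = 0.8946.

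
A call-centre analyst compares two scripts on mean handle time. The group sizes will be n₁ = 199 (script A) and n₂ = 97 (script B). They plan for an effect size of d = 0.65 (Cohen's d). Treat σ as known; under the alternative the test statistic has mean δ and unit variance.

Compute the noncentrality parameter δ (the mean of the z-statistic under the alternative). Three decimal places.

The noncentrality parameter scales effect size by the design's sample-size factor: δ = d / √(1/n₁ + 1/n₂) = 0.65 / √(1/199 + 1/97) = 5.2490

δ ≈ 5.249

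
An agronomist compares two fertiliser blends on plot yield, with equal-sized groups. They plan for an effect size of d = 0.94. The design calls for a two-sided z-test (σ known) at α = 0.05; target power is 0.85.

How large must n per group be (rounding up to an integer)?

Set Φ(δ − 1.960) = 0.85; then δ − 1.960 = Φ⁻¹(0.85) = 1.036, giving δ = 2.996.
(For δ > 0 the lower-tail rejection region contributes negligibly to power, so the one-term inversion is standard.)
δ = d·√(n/2) ⇒ n = 2(δ/d)² = 2 × (2.996 / 0.94)² = 20.32.
Rounding up, n = 21 per group.

n = 21 per group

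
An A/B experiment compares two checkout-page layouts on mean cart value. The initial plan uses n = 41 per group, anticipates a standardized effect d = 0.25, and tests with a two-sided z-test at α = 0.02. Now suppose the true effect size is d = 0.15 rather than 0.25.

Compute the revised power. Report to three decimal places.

Power ≈ 0.051

With d = 0.15: δ = d·√(n/2) = 0.15 × √(41/2) = 0.6792. Critical value z_{0.01} = 2.326.
Revised power = Φ(δ − 2.326) + Φ(−δ − 2.326) = Φ(-1.647) + Φ(-3.006) = 0.0498 + 0.0013 = 0.0511.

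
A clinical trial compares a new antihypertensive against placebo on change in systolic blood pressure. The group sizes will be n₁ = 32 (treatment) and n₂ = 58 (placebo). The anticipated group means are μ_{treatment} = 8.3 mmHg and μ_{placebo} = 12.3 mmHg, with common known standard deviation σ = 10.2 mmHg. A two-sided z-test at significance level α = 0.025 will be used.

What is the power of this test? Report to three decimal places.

Power ≈ 0.323

Standardized effect: d = |μ_{treatment} − μ_{placebo}| / σ = |8.3 − 12.3| / 10.2 = 0.3922
Noncentrality parameter: δ = d / √(1/n₁ + 1/n₂) = 0.3922 / √(1/32 + 1/58) = 1.7809
Critical value for a two-sided test at α = 0.025: z_{α/2} = 2.241.
Power = Φ(δ − 2.241) + Φ(−δ − 2.241) = Φ(-0.461) + Φ(-4.022) = 0.3226 + 0.0000 = 0.3226.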